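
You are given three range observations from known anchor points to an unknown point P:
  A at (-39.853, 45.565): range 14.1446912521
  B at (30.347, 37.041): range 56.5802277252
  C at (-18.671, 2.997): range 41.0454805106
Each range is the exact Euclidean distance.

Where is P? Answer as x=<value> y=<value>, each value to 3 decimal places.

eq1: (x + 39.853)² + (y − 45.565)² = 14.1446912521²
eq2: (x − 30.347)² + (y − 37.041)² = 56.5802277252²
eq3: (x + 18.671)² + (y − 2.997)² = 41.0454805106²
eq1−eq3, eq1−eq2 (x²,y² cancel):
  42.364·x − 85.136·y = -4791.501764
  140.400·x − 17.048·y = -4372.704623
det = 42.364·-17.048 − -85.136·140.400 = 11230.872928
x = (-4791.501764·-17.048 − -85.136·-4372.704623) / 11230.872928 = -25.874129
y = (42.364·-4372.704623 − -4791.501764·140.400) / 11230.872928 = 43.405494

x=-25.874 y=43.405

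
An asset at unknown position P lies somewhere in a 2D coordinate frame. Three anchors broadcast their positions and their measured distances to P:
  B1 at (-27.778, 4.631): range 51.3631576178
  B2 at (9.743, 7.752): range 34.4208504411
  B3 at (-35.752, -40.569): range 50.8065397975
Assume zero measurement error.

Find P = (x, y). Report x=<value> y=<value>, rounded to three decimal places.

x=13.070 y=-26.508

eq1: (x + 27.778)² + (y − 4.631)² = 51.3631576178²
eq2: (x − 9.743)² + (y − 7.752)² = 34.4208504411²
eq3: (x + 35.752)² + (y + 40.569)² = 50.8065397975²
eq3−eq1, eq3−eq2 (x²,y² cancel):
  15.948·x + 90.400·y = -2187.855294
  90.990·x + 96.642·y = -1372.520171
det = 15.948·96.642 − 90.400·90.990 = -6684.249384
x = (-2187.855294·96.642 − 90.400·-1372.520171) / -6684.249384 = 13.069962
y = (15.948·-1372.520171 − -2187.855294·90.990) / -6684.249384 = -26.507689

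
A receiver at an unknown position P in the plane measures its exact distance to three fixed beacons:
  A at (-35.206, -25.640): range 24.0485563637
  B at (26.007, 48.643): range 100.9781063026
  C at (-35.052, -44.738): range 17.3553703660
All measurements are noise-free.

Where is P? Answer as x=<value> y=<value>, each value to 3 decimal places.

x=-17.868 y=-42.305

eq1: (x + 35.206)² + (y + 25.640)² = 24.0485563637²
eq2: (x − 26.007)² + (y − 48.643)² = 100.9781063026²
eq3: (x + 35.052)² + (y + 44.738)² = 17.3553703660²
eq2−eq1, eq2−eq3 (x²,y² cancel):
  -122.426·x − 148.566·y = 8472.611427
  -122.118·x − 186.762·y = 10082.994922
det = -122.426·-186.762 − -148.566·-122.118 = 4721.941824
x = (8472.611427·-186.762 − -148.566·10082.994922) / 4721.941824 = -17.867995
y = (-122.426·10082.994922 − 8472.611427·-122.118) / 4721.941824 = -42.305132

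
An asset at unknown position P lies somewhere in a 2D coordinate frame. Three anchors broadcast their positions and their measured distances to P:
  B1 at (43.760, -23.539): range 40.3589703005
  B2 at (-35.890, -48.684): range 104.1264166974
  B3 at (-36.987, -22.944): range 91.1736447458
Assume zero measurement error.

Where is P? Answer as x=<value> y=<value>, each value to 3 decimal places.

x=45.069 y=16.799

eq1: (x − 43.760)² + (y + 23.539)² = 40.3589703005²
eq2: (x + 35.890)² + (y + 48.684)² = 104.1264166974²
eq3: (x + 36.987)² + (y + 22.944)² = 91.1736447458²
eq3−eq2, eq3−eq1 (x²,y² cancel):
  2.194·x − 51.480·y = -765.918507
  161.494·x − 1.190·y = 7258.343829
det = 2.194·-1.190 − -51.480·161.494 = 8311.100260
x = (-765.918507·-1.190 − -51.480·7258.343829) / 8311.100260 = 45.068760
y = (2.194·7258.343829 − -765.918507·161.494) / 8311.100260 = 16.798744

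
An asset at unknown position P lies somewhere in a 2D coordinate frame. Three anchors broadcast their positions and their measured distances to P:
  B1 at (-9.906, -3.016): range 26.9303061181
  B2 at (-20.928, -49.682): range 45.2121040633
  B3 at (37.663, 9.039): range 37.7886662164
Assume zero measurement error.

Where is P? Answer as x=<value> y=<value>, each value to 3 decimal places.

eq1: (x + 9.906)² + (y + 3.016)² = 26.9303061181²
eq2: (x + 20.928)² + (y + 49.682)² = 45.2121040633²
eq3: (x − 37.663)² + (y − 9.039)² = 37.7886662164²
eq1−eq2, eq1−eq3 (x²,y² cancel):
  -22.044·x − 93.332·y = 1480.164250
  95.138·x + 24.110·y = 690.238091
det = -22.044·24.110 − -93.332·95.138 = 8347.938976
x = (1480.164250·24.110 − -93.332·690.238091) / 8347.938976 = 11.991949
y = (-22.044·690.238091 − 1480.164250·95.138) / 8347.938976 = -18.691497

x=11.992 y=-18.691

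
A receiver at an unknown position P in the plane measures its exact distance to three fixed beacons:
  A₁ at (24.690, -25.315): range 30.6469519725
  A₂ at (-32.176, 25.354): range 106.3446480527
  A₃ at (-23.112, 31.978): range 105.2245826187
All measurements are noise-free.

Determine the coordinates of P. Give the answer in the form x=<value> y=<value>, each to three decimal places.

eq1: (x − 24.690)² + (y + 25.315)² = 30.6469519725²
eq2: (x + 32.176)² + (y − 25.354)² = 106.3446480527²
eq3: (x + 23.112)² + (y − 31.978)² = 105.2245826187²
eq3−eq2, eq3−eq1 (x²,y² cancel):
  -18.128·x − 13.248·y = -115.608118
  95.604·x − 114.586·y = 9826.665419
det = -18.128·-114.586 − -13.248·95.604 = 3343.776800
x = (-115.608118·-114.586 − -13.248·9826.665419) / 3343.776800 = 42.894829
y = (-18.128·9826.665419 − -115.608118·95.604) / 3343.776800 = -49.969003

x=42.895 y=-49.969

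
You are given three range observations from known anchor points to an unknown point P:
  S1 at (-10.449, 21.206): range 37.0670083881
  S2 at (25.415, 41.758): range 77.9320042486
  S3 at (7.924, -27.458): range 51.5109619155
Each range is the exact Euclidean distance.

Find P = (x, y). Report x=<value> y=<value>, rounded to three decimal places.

eq1: (x + 10.449)² + (y − 21.206)² = 37.0670083881²
eq2: (x − 25.415)² + (y − 41.758)² = 77.9320042486²
eq3: (x − 7.924)² + (y + 27.458)² = 51.5109619155²
eq1−eq3, eq1−eq2 (x²,y² cancel):
  36.746·x − 97.328·y = -1021.560584
  71.728·x + 41.104·y = -2868.657423
det = 36.746·41.104 − -97.328·71.728 = 8491.550368
x = (-1021.560584·41.104 − -97.328·-2868.657423) / 8491.550368 = -37.824767
y = (36.746·-2868.657423 − -1021.560584·71.728) / 8491.550368 = -3.784608

x=-37.825 y=-3.785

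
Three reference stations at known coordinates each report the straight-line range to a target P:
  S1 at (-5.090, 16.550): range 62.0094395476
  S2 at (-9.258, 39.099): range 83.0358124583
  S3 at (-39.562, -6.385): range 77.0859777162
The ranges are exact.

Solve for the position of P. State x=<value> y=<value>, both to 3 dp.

x=33.011 y=-32.373

eq1: (x + 5.090)² + (y − 16.550)² = 62.0094395476²
eq2: (x + 9.258)² + (y − 39.099)² = 83.0358124583²
eq3: (x + 39.562)² + (y + 6.385)² = 77.0859777162²
eq2−eq1, eq2−eq3 (x²,y² cancel):
  8.336·x − 45.098·y = 1735.143793
  -60.608·x − 90.968·y = 944.175894
det = 8.336·-90.968 − -45.098·-60.608 = -3491.608832
x = (1735.143793·-90.968 − -45.098·944.175894) / -3491.608832 = 33.011177
y = (8.336·944.175894 − 1735.143793·-60.608) / -3491.608832 = -32.373112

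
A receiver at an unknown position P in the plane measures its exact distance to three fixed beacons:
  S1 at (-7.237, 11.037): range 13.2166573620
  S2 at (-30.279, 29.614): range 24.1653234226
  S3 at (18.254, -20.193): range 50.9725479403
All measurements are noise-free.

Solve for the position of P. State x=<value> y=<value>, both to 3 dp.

eq1: (x + 7.237)² + (y − 11.037)² = 13.2166573620²
eq2: (x + 30.279)² + (y − 29.614)² = 24.1653234226²
eq3: (x − 18.254)² + (y + 20.193)² = 50.9725479403²
eq2−eq3, eq2−eq1 (x²,y² cancel):
  97.066·x − 99.614·y = -3067.078859
  46.084·x − 37.154·y = -1210.334475
det = 97.066·-37.154 − -99.614·46.084 = 984.221412
x = (-3067.078859·-37.154 − -99.614·-1210.334475) / 984.221412 = -6.718011
y = (97.066·-1210.334475 − -3067.078859·46.084) / 984.221412 = 24.243464

x=-6.718 y=24.243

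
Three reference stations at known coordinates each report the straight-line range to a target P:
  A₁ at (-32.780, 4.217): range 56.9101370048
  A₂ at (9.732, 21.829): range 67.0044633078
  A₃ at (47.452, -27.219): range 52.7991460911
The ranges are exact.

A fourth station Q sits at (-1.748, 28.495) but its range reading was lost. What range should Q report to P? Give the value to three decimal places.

72.531

eq1: (x + 32.780)² + (y − 4.217)² = 56.9101370048²
eq2: (x − 9.732)² + (y − 21.829)² = 67.0044633078²
eq3: (x − 47.452)² + (y + 27.219)² = 52.7991460911²
eq1−eq2, eq1−eq3 (x²,y² cancel):
  85.024·x + 35.224·y = -1771.928833
  160.464·x − 62.872·y = 2351.268642
det = 85.024·-62.872 − 35.224·160.464 = -10997.812864
x = (-1771.928833·-62.872 − 35.224·2351.268642) / -10997.812864 = -2.599028
y = (85.024·2351.268642 − -1771.928833·160.464) / -10997.812864 = -44.031032
|P − Q| = √((-2.599028 − -1.748)² + (-44.031032 − 28.495)²) = 72.531025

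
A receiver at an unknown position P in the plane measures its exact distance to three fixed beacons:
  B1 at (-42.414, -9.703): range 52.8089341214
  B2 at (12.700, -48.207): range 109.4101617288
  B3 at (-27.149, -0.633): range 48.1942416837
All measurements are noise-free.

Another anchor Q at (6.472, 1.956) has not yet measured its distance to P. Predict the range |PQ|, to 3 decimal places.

eq1: (x + 42.414)² + (y + 9.703)² = 52.8089341214²
eq2: (x − 12.700)² + (y + 48.207)² = 109.4101617288²
eq3: (x + 27.149)² + (y + 0.633)² = 48.1942416837²
eq3−eq1, eq3−eq2 (x²,y² cancel):
  -30.530·x − 18.140·y = 689.528123
  79.698·x − 95.148·y = -7900.162599
det = -30.530·-95.148 − -18.140·79.698 = 4350.590160
x = (689.528123·-95.148 − -18.140·-7900.162599) / 4350.590160 = -48.020191
y = (-30.530·-7900.162599 − 689.528123·79.698) / 4350.590160 = 42.807515
|P − Q| = √((-48.020191 − 6.472)² + (42.807515 − 1.956)²) = 68.104663

68.105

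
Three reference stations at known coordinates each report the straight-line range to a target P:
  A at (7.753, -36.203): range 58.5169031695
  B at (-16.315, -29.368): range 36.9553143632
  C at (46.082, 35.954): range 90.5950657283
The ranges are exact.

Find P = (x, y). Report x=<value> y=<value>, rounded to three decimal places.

x=-37.470 y=0.933

eq1: (x − 7.753)² + (y + 36.203)² = 58.5169031695²
eq2: (x + 16.315)² + (y + 29.368)² = 36.9553143632²
eq3: (x − 46.082)² + (y − 35.954)² = 90.5950657283²
eq2−eq3, eq2−eq1 (x²,y² cancel):
  124.794·x + 130.644·y = -4554.188484
  48.136·x − 13.670·y = -1816.425128
det = 124.794·-13.670 − 130.644·48.136 = -7994.613564
x = (-4554.188484·-13.670 − 130.644·-1816.425128) / -7994.613564 = -37.470329
y = (124.794·-1816.425128 − -4554.188484·48.136) / -7994.613564 = 0.932946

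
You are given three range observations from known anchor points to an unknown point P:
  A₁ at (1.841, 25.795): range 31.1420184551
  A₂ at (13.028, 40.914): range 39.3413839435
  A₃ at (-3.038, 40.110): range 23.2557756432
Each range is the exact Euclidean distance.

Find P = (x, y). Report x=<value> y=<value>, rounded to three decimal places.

x=-26.275 y=39.185

eq1: (x − 1.841)² + (y − 25.795)² = 31.1420184551²
eq2: (x − 13.028)² + (y − 40.914)² = 39.3413839435²
eq3: (x + 3.038)² + (y − 40.110)² = 23.2557756432²
eq1−eq2, eq1−eq3 (x²,y² cancel):
  22.374·x + 30.238·y = 596.993697
  -9.758·x + 28.630·y = 1378.264451
det = 22.374·28.630 − 30.238·-9.758 = 935.630024
x = (596.993697·28.630 − 30.238·1378.264451) / 935.630024 = -26.275376
y = (22.374·1378.264451 − 596.993697·-9.758) / 935.630024 = 39.185097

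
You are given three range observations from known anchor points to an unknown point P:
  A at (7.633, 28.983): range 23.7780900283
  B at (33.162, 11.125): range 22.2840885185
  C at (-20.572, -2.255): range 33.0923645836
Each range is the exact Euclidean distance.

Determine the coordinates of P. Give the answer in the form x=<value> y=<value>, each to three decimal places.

eq1: (x − 7.633)² + (y − 28.983)² = 23.7780900283²
eq2: (x − 33.162)² + (y − 11.125)² = 22.2840885185²
eq3: (x + 20.572)² + (y + 2.255)² = 33.0923645836²
eq1−eq3, eq1−eq2 (x²,y² cancel):
  -56.410·x − 62.476·y = -999.691797
  51.058·x − 35.716·y = 394.023855
det = -56.410·-35.716 − -62.476·51.058 = 5204.639168
x = (-999.691797·-35.716 − -62.476·394.023855) / 5204.639168 = 11.590050
y = (-56.410·394.023855 − -999.691797·51.058) / 5204.639168 = 5.536480

x=11.590 y=5.536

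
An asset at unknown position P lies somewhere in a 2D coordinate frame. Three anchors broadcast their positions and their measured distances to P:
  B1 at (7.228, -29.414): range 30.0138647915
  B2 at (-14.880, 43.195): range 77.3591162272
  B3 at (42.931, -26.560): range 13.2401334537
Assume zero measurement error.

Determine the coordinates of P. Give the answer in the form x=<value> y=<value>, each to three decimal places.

eq1: (x − 7.228)² + (y + 29.414)² = 30.0138647915²
eq2: (x + 14.880)² + (y − 43.195)² = 77.3591162272²
eq3: (x − 42.931)² + (y + 26.560)² = 13.2401334537²
eq1−eq3, eq1−eq2 (x²,y² cancel):
  71.406·x + 5.708·y = 2356.607927
  -44.216·x + 145.218·y = -3913.805739
det = 71.406·145.218 − 5.708·-44.216 = 10621.821436
x = (2356.607927·145.218 − 5.708·-3913.805739) / 10621.821436 = 34.321975
y = (71.406·-3913.805739 − 2356.607927·-44.216) / 10621.821436 = -16.500883

x=34.322 y=-16.501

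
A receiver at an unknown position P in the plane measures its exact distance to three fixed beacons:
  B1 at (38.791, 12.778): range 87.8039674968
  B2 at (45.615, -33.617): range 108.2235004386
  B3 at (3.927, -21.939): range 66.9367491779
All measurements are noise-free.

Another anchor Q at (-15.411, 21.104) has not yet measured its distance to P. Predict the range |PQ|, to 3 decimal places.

eq1: (x − 38.791)² + (y − 12.778)² = 87.8039674968²
eq2: (x − 45.615)² + (y + 33.617)² = 108.2235004386²
eq3: (x − 3.927)² + (y + 21.939)² = 66.9367491779²
eq3−eq2, eq3−eq1 (x²,y² cancel):
  83.376·x − 23.356·y = -4517.707793
  69.728·x + 69.434·y = -2057.730403
det = 83.376·69.434 − -23.356·69.728 = 7417.696352
x = (-4517.707793·69.434 − -23.356·-2057.730403) / 7417.696352 = -48.767550
y = (83.376·-2057.730403 − -4517.707793·69.728) / 7417.696352 = 19.338268
|P − Q| = √((-48.767550 − -15.411)² + (19.338268 − 21.104)²) = 33.403251

33.403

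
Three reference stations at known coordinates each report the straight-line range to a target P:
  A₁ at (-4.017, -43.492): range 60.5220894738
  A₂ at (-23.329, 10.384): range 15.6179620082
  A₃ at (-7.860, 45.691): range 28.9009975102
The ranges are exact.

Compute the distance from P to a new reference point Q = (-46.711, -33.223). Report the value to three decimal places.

62.600

eq1: (x + 4.017)² + (y + 43.492)² = 60.5220894738²
eq2: (x + 23.329)² + (y − 10.384)² = 15.6179620082²
eq3: (x + 7.860)² + (y − 45.691)² = 28.9009975102²
eq3−eq1, eq3−eq2 (x²,y² cancel):
  7.686·x − 178.366·y = -3069.412385
  -30.938·x − 70.614·y = -906.030464
det = 7.686·-70.614 − -178.366·-30.938 = -6061.026512
x = (-3069.412385·-70.614 − -178.366·-906.030464) / -6061.026512 = -9.097214
y = (7.686·-906.030464 − -3069.412385·-30.938) / -6061.026512 = 16.816496
|P − Q| = √((-9.097214 − -46.711)² + (16.816496 − -33.223)²) = 62.599905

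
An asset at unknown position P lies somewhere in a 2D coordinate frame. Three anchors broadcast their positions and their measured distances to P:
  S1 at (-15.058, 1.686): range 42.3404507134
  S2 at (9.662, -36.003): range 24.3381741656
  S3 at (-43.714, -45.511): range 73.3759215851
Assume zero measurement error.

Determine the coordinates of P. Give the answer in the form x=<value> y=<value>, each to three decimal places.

x=23.439 y=-15.940

eq1: (x + 15.058)² + (y − 1.686)² = 42.3404507134²
eq2: (x − 9.662)² + (y + 36.003)² = 24.3381741656²
eq3: (x + 43.714)² + (y + 45.511)² = 73.3759215851²
eq2−eq1, eq2−eq3 (x²,y² cancel):
  -49.440·x + 75.378·y = -2360.351338
  -106.752·x − 19.016·y = -2199.084483
det = -49.440·-19.016 − 75.378·-106.752 = 8986.903296
x = (-2360.351338·-19.016 − 75.378·-2199.084483) / 8986.903296 = 23.439334
y = (-49.440·-2199.084483 − -2360.351338·-106.752) / 8986.903296 = -15.939805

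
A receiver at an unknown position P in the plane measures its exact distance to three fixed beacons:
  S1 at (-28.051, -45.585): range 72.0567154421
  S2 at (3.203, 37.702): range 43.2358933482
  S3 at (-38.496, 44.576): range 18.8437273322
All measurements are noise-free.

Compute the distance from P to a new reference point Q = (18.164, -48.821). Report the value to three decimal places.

93.549

eq1: (x + 28.051)² + (y + 45.585)² = 72.0567154421²
eq2: (x − 3.203)² + (y − 37.702)² = 43.2358933482²
eq3: (x + 38.496)² + (y − 44.576)² = 18.8437273322²
eq3−eq2, eq3−eq1 (x²,y² cancel):
  83.398·x − 13.748·y = -3551.518193
  20.890·x − 180.322·y = -5441.195147
det = 83.398·-180.322 − -13.748·20.890 = -14751.298436
x = (-3551.518193·-180.322 − -13.748·-5441.195147) / -14751.298436 = -38.343154
y = (83.398·-5441.195147 − -3551.518193·20.890) / -14751.298436 = 25.732893
|P − Q| = √((-38.343154 − 18.164)² + (25.732893 − -48.821)²) = 93.548604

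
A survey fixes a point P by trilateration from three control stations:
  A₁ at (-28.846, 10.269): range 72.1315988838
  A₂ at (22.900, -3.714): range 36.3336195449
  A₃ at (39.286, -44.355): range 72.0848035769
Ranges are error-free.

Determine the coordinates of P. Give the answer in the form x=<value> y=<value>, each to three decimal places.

x=41.146 y=27.706

eq1: (x + 28.846)² + (y − 10.269)² = 72.1315988838²
eq2: (x − 22.900)² + (y + 3.714)² = 36.3336195449²
eq3: (x − 39.286)² + (y + 44.355)² = 72.0848035769²
eq1−eq3, eq1−eq2 (x²,y² cancel):
  136.264·x − 109.248·y = 2579.960395
  103.492·x − 27.966·y = 3483.495367
det = 136.264·-27.966 − -109.248·103.492 = 7495.534992
x = (2579.960395·-27.966 − -109.248·3483.495367) / 7495.534992 = 41.146326
y = (136.264·3483.495367 − 2579.960395·103.492) / 7495.534992 = 27.705794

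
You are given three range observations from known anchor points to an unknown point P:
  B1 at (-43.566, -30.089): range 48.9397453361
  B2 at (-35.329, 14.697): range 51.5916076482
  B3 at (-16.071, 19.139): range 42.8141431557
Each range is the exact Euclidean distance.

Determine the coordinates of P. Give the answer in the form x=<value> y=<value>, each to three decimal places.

x=4.022 y=-18.667

eq1: (x + 43.566)² + (y + 30.089)² = 48.9397453361²
eq2: (x + 35.329)² + (y − 14.697)² = 51.5916076482²
eq3: (x + 16.071)² + (y − 19.139)² = 42.8141431557²
eq3−eq2, eq3−eq1 (x²,y² cancel):
  -38.516·x − 8.884·y = 10.918562
  -54.990·x − 98.456·y = 1616.718096
det = -38.516·-98.456 − -8.884·-54.990 = 3303.600136
x = (10.918562·-98.456 − -8.884·1616.718096) / 3303.600136 = 4.022256
y = (-38.516·1616.718096 − 10.918562·-54.990) / 3303.600136 = -18.667242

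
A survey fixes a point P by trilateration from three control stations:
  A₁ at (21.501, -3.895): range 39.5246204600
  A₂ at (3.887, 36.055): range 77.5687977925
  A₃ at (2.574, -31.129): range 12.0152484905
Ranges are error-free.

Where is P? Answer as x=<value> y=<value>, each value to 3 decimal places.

x=8.886 y=-41.353

eq1: (x − 21.501)² + (y + 3.895)² = 39.5246204600²
eq2: (x − 3.887)² + (y − 36.055)² = 77.5687977925²
eq3: (x − 2.574)² + (y + 31.129)² = 12.0152484905²
eq1−eq2, eq1−eq3 (x²,y² cancel):
  -35.228·x + 79.900·y = -3617.115000
  -37.854·x − 54.468·y = 1916.005517
det = -35.228·-54.468 − 79.900·-37.854 = 4943.333304
x = (-3617.115000·-54.468 − 79.900·1916.005517) / 4943.333304 = 8.886348
y = (-35.228·1916.005517 − -3617.115000·-37.854) / 4943.333304 = -41.352525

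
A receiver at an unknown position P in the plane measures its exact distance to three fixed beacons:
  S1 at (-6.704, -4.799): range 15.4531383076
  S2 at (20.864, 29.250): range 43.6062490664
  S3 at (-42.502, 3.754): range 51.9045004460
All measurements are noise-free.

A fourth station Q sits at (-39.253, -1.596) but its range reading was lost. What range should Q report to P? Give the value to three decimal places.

eq1: (x + 6.704)² + (y + 4.799)² = 15.4531383076²
eq2: (x − 20.864)² + (y − 29.250)² = 43.6062490664²
eq3: (x + 42.502)² + (y − 3.754)² = 51.9045004460²
eq1−eq3, eq1−eq2 (x²,y² cancel):
  -71.596·x + 17.106·y = -702.739180
  55.136·x + 68.098·y = -439.810495
det = -71.596·68.098 − 17.106·55.136 = -5818.700824
x = (-702.739180·68.098 − 17.106·-439.810495) / -5818.700824 = 6.931399
y = (-71.596·-439.810495 − -702.739180·55.136) / -5818.700824 = -12.070547
|P − Q| = √((6.931399 − -39.253)² + (-12.070547 − -1.596)²) = 47.357310

47.357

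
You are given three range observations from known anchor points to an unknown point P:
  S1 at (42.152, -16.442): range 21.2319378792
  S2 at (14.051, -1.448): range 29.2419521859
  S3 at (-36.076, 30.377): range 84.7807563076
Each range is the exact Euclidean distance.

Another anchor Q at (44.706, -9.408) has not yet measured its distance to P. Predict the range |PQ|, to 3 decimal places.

eq1: (x − 42.152)² + (y + 16.442)² = 21.2319378792²
eq2: (x − 14.051)² + (y + 1.448)² = 29.2419521859²
eq3: (x + 36.076)² + (y − 30.377)² = 84.7807563076²
eq2−eq1, eq2−eq3 (x²,y² cancel):
  56.202·x − 29.988·y = 2251.899745
  -100.254·x + 63.650·y = -4307.972272
det = 56.202·63.650 − -29.988·-100.254 = 570.840348
x = (2251.899745·63.650 − -29.988·-4307.972272) / 570.840348 = 24.780915
y = (56.202·-4307.972272 − 2251.899745·-100.254) / 570.840348 = -28.650218
|P − Q| = √((24.780915 − 44.706)² + (-28.650218 − -9.408)²) = 27.699675

27.700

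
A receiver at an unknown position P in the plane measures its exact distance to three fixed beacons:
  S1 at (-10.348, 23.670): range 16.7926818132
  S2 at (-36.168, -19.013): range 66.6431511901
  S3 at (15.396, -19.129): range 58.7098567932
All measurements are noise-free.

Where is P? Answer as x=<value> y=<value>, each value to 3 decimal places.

eq1: (x + 10.348)² + (y − 23.670)² = 16.7926818132²
eq2: (x + 36.168)² + (y + 19.013)² = 66.6431511901²
eq3: (x − 15.396)² + (y + 19.129)² = 58.7098567932²
eq1−eq3, eq1−eq2 (x²,y² cancel):
  51.488·x − 85.598·y = -3229.247669
  -51.640·x − 85.366·y = -3157.047049
det = 51.488·-85.366 − -85.598·-51.640 = -8815.605328
x = (-3229.247669·-85.366 − -85.598·-3157.047049) / -8815.605328 = -0.616072
y = (51.488·-3157.047049 − -3229.247669·-51.640) / -8815.605328 = 37.355165

x=-0.616 y=37.355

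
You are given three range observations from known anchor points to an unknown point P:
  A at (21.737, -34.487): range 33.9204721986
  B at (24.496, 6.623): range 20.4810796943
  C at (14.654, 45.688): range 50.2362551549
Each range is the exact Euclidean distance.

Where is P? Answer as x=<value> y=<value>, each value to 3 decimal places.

eq1: (x − 21.737)² + (y + 34.487)² = 33.9204721986²
eq2: (x − 24.496)² + (y − 6.623)² = 20.4810796943²
eq3: (x − 14.654)² + (y − 45.688)² = 50.2362551549²
eq3−eq1, eq3−eq2 (x²,y² cancel):
  14.166·x − 160.350·y = 732.800176
  19.684·x − 78.130·y = 445.991792
det = 14.166·-78.130 − -160.350·19.684 = 2049.539820
x = (732.800176·-78.130 − -160.350·445.991792) / 2049.539820 = 6.958199
y = (14.166·445.991792 − 732.800176·19.684) / 2049.539820 = -3.955287

x=6.958 y=-3.955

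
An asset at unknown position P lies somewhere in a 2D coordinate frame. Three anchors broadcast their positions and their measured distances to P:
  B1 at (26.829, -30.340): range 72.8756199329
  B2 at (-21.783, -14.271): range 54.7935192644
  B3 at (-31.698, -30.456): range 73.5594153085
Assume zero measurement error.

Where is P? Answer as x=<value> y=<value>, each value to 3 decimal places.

x=-1.712 y=36.714

eq1: (x − 26.829)² + (y + 30.340)² = 72.8756199329²
eq2: (x + 21.783)² + (y + 14.271)² = 54.7935192644²
eq3: (x + 31.698)² + (y + 30.456)² = 73.5594153085²
eq1−eq3, eq1−eq2 (x²,y² cancel):
  -117.054·x − 0.232·y = 191.888699
  -97.224·x + 32.138·y = 1346.375916
det = -117.054·32.138 − -0.232·-97.224 = -3784.437420
x = (191.888699·32.138 − -0.232·1346.375916) / -3784.437420 = -1.712085
y = (-117.054·1346.375916 − 191.888699·-97.224) / -3784.437420 = 36.714176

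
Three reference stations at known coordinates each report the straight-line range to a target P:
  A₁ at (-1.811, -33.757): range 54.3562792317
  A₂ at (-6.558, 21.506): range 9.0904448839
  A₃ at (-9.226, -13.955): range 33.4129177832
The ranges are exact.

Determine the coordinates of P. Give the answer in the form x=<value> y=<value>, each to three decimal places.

eq1: (x + 1.811)² + (y + 33.757)² = 54.3562792317²
eq2: (x + 6.558)² + (y − 21.506)² = 9.0904448839²
eq3: (x + 9.226)² + (y + 13.955)² = 33.4129177832²
eq2−eq1, eq2−eq3 (x²,y² cancel):
  9.494·x − 110.526·y = -2234.669534
  -5.336·x − 70.922·y = -1259.441186
det = 9.494·-70.922 − -110.526·-5.336 = -1263.100204
x = (-2234.669534·-70.922 − -110.526·-1259.441186) / -1263.100204 = -15.268968
y = (9.494·-1259.441186 − -2234.669534·-5.336) / -1263.100204 = 18.906917

x=-15.269 y=18.907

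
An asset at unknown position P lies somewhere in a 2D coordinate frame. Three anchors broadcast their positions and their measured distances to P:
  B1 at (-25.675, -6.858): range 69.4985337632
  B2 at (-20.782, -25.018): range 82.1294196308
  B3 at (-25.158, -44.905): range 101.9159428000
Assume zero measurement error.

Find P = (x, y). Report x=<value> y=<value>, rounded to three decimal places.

x=17.345 y=47.725

eq1: (x + 25.675)² + (y + 6.858)² = 69.4985337632²
eq2: (x + 20.782)² + (y + 25.018)² = 82.1294196308²
eq3: (x + 25.158)² + (y + 44.905)² = 101.9159428000²
eq3−eq1, eq3−eq2 (x²,y² cancel):
  -1.034·x + 76.094·y = 3613.667002
  8.752·x + 39.774·y = 2050.025687
det = -1.034·39.774 − 76.094·8.752 = -707.101004
x = (3613.667002·39.774 − 76.094·2050.025687) / -707.101004 = 17.344995
y = (-1.034·2050.025687 − 3613.667002·8.752) / -707.101004 = 47.725205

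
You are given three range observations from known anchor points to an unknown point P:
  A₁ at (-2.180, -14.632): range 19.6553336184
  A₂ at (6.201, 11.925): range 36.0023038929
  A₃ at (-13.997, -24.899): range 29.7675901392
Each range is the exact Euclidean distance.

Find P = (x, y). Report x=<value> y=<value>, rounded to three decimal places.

x=15.697 y=-22.802

eq1: (x + 2.180)² + (y + 14.632)² = 19.6553336184²
eq2: (x − 6.201)² + (y − 11.925)² = 36.0023038929²
eq3: (x + 13.997)² + (y + 24.899)² = 29.7675901392²
eq2−eq1, eq2−eq3 (x²,y² cancel):
  -16.762·x − 53.114·y = 948.023544
  -40.396·x − 73.648·y = 1045.274647
det = -16.762·-73.648 − -53.114·-40.396 = -911.105368
x = (948.023544·-73.648 − -53.114·1045.274647) / -911.105368 = 15.696670
y = (-16.762·1045.274647 − 948.023544·-40.396) / -911.105368 = -22.802484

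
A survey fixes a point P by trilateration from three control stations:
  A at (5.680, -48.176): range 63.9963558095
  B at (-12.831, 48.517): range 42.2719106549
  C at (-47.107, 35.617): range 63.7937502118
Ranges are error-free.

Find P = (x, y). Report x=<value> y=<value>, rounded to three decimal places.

x=13.383 y=15.355

eq1: (x − 5.680)² + (y + 48.176)² = 63.9963558095²
eq2: (x + 12.831)² + (y − 48.517)² = 42.2719106549²
eq3: (x + 47.107)² + (y − 35.617)² = 63.7937502118²
eq1−eq3, eq1−eq2 (x²,y² cancel):
  -105.574·x + 167.586·y = 1160.341753
  -37.022·x + 193.386·y = 2473.963600
det = -105.574·193.386 − 167.586·-37.022 = -14212.164672
x = (1160.341753·193.386 − 167.586·2473.963600) / -14212.164672 = 13.383451
y = (-105.574·2473.963600 − 1160.341753·-37.022) / -14212.164672 = 15.355019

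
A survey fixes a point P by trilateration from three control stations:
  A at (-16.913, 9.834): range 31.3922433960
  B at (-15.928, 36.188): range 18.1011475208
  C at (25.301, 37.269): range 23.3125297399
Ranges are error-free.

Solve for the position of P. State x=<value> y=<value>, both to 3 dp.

eq1: (x + 16.913)² + (y − 9.834)² = 31.3922433960²
eq2: (x + 15.928)² + (y − 36.188)² = 18.1011475208²
eq3: (x − 25.301)² + (y − 37.269)² = 23.3125297399²
eq2−eq3, eq2−eq1 (x²,y² cancel):
  82.458·x + 2.162·y = 250.023933
  -1.970·x − 52.708·y = -1838.336807
det = 82.458·-52.708 − 2.162·-1.970 = -4341.937124
x = (250.023933·-52.708 − 2.162·-1838.336807) / -4341.937124 = 2.119740
y = (82.458·-1838.336807 − 250.023933·-1.970) / -4341.937124 = 34.798530

x=2.120 y=34.799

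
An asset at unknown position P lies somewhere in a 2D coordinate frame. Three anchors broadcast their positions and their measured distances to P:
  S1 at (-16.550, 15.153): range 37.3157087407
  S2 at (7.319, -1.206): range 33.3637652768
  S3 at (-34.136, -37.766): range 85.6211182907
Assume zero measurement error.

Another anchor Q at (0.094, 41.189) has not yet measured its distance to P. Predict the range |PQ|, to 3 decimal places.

eq1: (x + 16.550)² + (y − 15.153)² = 37.3157087407²
eq2: (x − 7.319)² + (y + 1.206)² = 33.3637652768²
eq3: (x + 34.136)² + (y + 37.766)² = 85.6211182907²
eq3−eq2, eq3−eq1 (x²,y² cancel):
  82.910·x + 73.120·y = 3681.320009
  35.172·x + 105.838·y = 3850.492436
det = 82.910·105.838 − 73.120·35.172 = 6203.251940
x = (3681.320009·105.838 − 73.120·3850.492436) / 6203.251940 = 17.422401
y = (82.910·3850.492436 − 3681.320009·35.172) / 6203.251940 = 30.591203
|P − Q| = √((17.422401 − 0.094)² + (30.591203 − 41.189)²) = 20.312232

20.312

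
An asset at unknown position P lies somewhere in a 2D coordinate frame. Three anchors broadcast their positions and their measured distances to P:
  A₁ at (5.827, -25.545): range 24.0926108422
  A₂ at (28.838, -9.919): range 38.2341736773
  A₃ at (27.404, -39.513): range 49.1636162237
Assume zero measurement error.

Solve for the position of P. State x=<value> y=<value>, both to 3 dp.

x=-9.266 y=-6.766

eq1: (x − 5.827)² + (y + 25.545)² = 24.0926108422²
eq2: (x − 28.838)² + (y + 9.919)² = 38.2341736773²
eq3: (x − 27.404)² + (y + 39.513)² = 49.1636162237²
eq2−eq3, eq2−eq1 (x²,y² cancel):
  -2.868·x − 59.188·y = 427.030457
  -46.022·x − 31.252·y = 637.882289
det = -2.868·-31.252 − -59.188·-46.022 = -2634.319400
x = (427.030457·-31.252 − -59.188·637.882289) / -2634.319400 = -9.265931
y = (-2.868·637.882289 − 427.030457·-46.022) / -2634.319400 = -6.765827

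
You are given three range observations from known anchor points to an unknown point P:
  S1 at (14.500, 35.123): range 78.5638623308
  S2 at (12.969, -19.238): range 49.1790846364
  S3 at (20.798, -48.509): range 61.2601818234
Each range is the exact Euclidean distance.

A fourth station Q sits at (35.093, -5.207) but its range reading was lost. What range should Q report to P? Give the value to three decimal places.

73.702

eq1: (x − 14.500)² + (y − 35.123)² = 78.5638623308²
eq2: (x − 12.969)² + (y + 19.238)² = 49.1790846364²
eq3: (x − 20.798)² + (y + 48.509)² = 61.2601818234²
eq1−eq3, eq1−eq2 (x²,y² cancel):
  12.596·x − 167.264·y = 3761.275343
  -3.062·x − 108.722·y = 2848.118575
det = 12.596·-108.722 − -167.264·-3.062 = -1881.624680
x = (3761.275343·-108.722 − -167.264·2848.118575) / -1881.624680 = -35.848981
y = (12.596·2848.118575 − 3761.275343·-3.062) / -1881.624680 = -25.186705
|P − Q| = √((-35.848981 − 35.093)² + (-25.186705 − -5.207)²) = 73.701786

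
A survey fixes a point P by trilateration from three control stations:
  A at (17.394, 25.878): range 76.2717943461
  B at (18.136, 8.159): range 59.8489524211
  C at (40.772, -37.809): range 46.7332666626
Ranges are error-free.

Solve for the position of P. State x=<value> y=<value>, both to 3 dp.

x=-5.045 y=-47.018

eq1: (x − 17.394)² + (y − 25.878)² = 76.2717943461²
eq2: (x − 18.136)² + (y − 8.159)² = 59.8489524211²
eq3: (x − 40.772)² + (y + 37.809)² = 46.7332666626²
eq3−eq2, eq3−eq1 (x²,y² cancel):
  -45.272·x + 91.936·y = -4094.291581
  -46.756·x + 127.374·y = -5753.042745
det = -45.272·127.374 − 91.936·-46.756 = -1467.916112
x = (-4094.291581·127.374 − 91.936·-5753.042745) / -1467.916112 = -5.044867
y = (-45.272·-5753.042745 − -4094.291581·-46.756) / -1467.916112 = -47.018391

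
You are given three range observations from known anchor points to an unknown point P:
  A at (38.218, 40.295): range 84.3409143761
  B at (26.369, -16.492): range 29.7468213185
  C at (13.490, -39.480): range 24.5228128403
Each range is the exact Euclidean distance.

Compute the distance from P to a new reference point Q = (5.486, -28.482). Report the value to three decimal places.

eq1: (x − 38.218)² + (y − 40.295)² = 84.3409143761²
eq2: (x − 26.369)² + (y + 16.492)² = 29.7468213185²
eq3: (x − 13.490)² + (y + 39.480)² = 24.5228128403²
eq2−eq3, eq2−eq1 (x²,y² cancel):
  -25.758·x − 45.976·y = 1056.845304
  23.698·x + 113.574·y = -4111.524135
det = -25.758·113.574 − -45.976·23.698 = -1835.899844
x = (1056.845304·113.574 − -45.976·-4111.524135) / -1835.899844 = 37.584450
y = (-25.758·-4111.524135 − 1056.845304·23.698) / -1835.899844 = -44.043535
|P − Q| = √((37.584450 − 5.486)² + (-44.043535 − -28.482)²) = 35.671723

35.672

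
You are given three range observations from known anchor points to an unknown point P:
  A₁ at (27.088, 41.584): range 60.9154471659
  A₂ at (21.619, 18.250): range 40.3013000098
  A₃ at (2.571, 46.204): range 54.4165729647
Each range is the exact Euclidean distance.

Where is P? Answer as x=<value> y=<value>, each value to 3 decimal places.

x=-9.998 y=-6.741

eq1: (x − 27.088)² + (y − 41.584)² = 60.9154471659²
eq2: (x − 21.619)² + (y − 18.250)² = 40.3013000098²
eq3: (x − 2.571)² + (y − 46.204)² = 54.4165729647²
eq1−eq2, eq1−eq3 (x²,y² cancel):
  -10.938·x − 46.668·y = 423.951782
  -49.034·x + 9.240·y = 427.959147
det = -10.938·9.240 − -46.668·-49.034 = -2389.385832
x = (423.951782·9.240 − -46.668·427.959147) / -2389.385832 = -9.998097
y = (-10.938·427.959147 − 423.951782·-49.034) / -2389.385832 = -6.741077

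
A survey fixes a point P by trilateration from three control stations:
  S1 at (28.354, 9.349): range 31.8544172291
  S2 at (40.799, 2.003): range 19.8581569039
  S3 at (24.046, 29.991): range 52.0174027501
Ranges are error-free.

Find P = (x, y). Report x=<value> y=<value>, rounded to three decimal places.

eq1: (x − 28.354)² + (y − 9.349)² = 31.8544172291²
eq2: (x − 40.799)² + (y − 2.003)² = 19.8581569039²
eq3: (x − 24.046)² + (y − 29.991)² = 52.0174027501²
eq2−eq3, eq2−eq1 (x²,y² cancel):
  -33.506·x + 55.976·y = -2502.364006
  -24.890·x + 14.692·y = -1397.574794
det = -33.506·14.692 − 55.976·-24.890 = 900.972488
x = (-2502.364006·14.692 − 55.976·-1397.574794) / 900.972488 = 46.023508
y = (-33.506·-1397.574794 − -2502.364006·-24.890) / 900.972488 = -17.155573

x=46.024 y=-17.156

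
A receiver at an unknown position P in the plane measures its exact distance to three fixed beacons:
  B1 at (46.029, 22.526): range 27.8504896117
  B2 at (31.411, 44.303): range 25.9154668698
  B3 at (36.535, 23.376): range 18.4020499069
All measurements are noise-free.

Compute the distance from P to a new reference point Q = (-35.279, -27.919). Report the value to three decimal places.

73.157

eq1: (x − 46.029)² + (y − 22.526)² = 27.8504896117²
eq2: (x − 31.411)² + (y − 44.303)² = 25.9154668698²
eq3: (x − 36.535)² + (y − 23.376)² = 18.4020499069²
eq1−eq2, eq1−eq3 (x²,y² cancel):
  -29.236·x + 43.554·y = 427.355562
  -18.988·x + 1.700·y = -307.831585
det = -29.236·1.700 − 43.554·-18.988 = 777.302152
x = (427.355562·1.700 − 43.554·-307.831585) / 777.302152 = 18.183150
y = (-29.236·-307.831585 − 427.355562·-18.988) / 777.302152 = 22.017682
|P − Q| = √((18.183150 − -35.279)² + (22.017682 − -27.919)²) = 73.156501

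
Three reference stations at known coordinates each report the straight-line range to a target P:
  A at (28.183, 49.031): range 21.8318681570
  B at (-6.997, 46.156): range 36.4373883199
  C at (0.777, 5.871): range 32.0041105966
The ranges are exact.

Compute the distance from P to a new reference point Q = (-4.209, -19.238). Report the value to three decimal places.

eq1: (x − 28.183)² + (y − 49.031)² = 21.8318681570²
eq2: (x + 6.997)² + (y − 46.156)² = 36.4373883199²
eq3: (x − 0.777)² + (y − 5.871)² = 32.0041105966²
eq3−eq1, eq3−eq2 (x²,y² cancel):
  54.812·x + 86.320·y = 3710.880708
  -15.548·x + 80.570·y = 1840.841803
det = 54.812·80.570 − 86.320·-15.548 = 5758.306200
x = (3710.880708·80.570 − 86.320·1840.841803) / 5758.306200 = 24.327326
y = (54.812·1840.841803 − 3710.880708·-15.548) / 5758.306200 = 27.542300
|P − Q| = √((24.327326 − -4.209)² + (27.542300 − -19.238)²) = 54.797065

54.797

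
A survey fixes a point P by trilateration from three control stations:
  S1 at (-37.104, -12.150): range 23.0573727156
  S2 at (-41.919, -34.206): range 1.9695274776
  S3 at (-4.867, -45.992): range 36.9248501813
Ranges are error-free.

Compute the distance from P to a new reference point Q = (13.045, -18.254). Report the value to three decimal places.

eq1: (x + 37.104)² + (y + 12.150)² = 23.0573727156²
eq2: (x + 41.919)² + (y + 34.206)² = 1.9695274776²
eq3: (x + 4.867)² + (y + 45.992)² = 36.9248501813²
eq3−eq1, eq3−eq2 (x²,y² cancel):
  -64.474·x + 67.684·y = 217.179687
  -74.104·x + 23.572·y = 2147.866766
det = -64.474·23.572 − 67.684·-74.104 = 3495.874008
x = (217.179687·23.572 − 67.684·2147.866766) / 3495.874008 = -40.120683
y = (-64.474·2147.866766 − 217.179687·-74.104) / 3495.874008 = -35.009179
|P − Q| = √((-40.120683 − 13.045)² + (-35.009179 − -18.254)²) = 55.743394

55.743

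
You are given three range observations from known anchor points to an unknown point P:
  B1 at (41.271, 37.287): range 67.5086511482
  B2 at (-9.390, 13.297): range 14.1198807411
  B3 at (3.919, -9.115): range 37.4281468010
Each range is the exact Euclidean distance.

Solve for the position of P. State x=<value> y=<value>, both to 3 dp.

eq1: (x − 41.271)² + (y − 37.287)² = 67.5086511482²
eq2: (x + 9.390)² + (y − 13.297)² = 14.1198807411²
eq3: (x − 3.919)² + (y + 9.115)² = 37.4281468010²
eq2−eq3, eq2−eq1 (x²,y² cancel):
  26.618·x − 44.824·y = -1368.035664
  101.322·x + 47.980·y = -1529.413447
det = 26.618·47.980 − -44.824·101.322 = 5818.788968
x = (-1368.035664·47.980 − -44.824·-1529.413447) / 5818.788968 = -23.061977
y = (26.618·-1529.413447 − -1368.035664·101.322) / 5818.788968 = 16.825182

x=-23.062 y=16.825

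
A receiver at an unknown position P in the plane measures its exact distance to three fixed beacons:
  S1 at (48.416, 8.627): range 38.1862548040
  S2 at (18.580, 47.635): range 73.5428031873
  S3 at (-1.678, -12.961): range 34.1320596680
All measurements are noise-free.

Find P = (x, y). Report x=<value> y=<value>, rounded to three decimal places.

eq1: (x − 48.416)² + (y − 8.627)² = 38.1862548040²
eq2: (x − 18.580)² + (y − 47.635)² = 73.5428031873²
eq3: (x + 1.678)² + (y + 12.961)² = 34.1320596680²
eq3−eq2, eq3−eq1 (x²,y² cancel):
  40.516·x + 121.192·y = -1800.039983
  100.188·x + 43.176·y = 1954.538421
det = 40.516·43.176 − 121.192·100.188 = -10392.665280
x = (-1800.039983·43.176 − 121.192·1954.538421) / -10392.665280 = 30.270671
y = (40.516·1954.538421 − -1800.039983·100.188) / -10392.665280 = -24.972659

x=30.271 y=-24.973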